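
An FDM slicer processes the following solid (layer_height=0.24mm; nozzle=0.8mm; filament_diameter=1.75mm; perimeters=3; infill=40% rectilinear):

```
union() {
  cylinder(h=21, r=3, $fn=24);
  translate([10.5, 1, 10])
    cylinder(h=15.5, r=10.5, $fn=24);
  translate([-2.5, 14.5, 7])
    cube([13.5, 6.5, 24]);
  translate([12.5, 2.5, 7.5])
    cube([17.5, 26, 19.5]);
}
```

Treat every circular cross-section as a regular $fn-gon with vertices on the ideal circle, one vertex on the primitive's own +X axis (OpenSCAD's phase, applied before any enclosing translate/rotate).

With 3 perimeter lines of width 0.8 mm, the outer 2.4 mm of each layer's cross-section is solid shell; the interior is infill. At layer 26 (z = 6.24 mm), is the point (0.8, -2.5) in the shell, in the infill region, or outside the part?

shell

At z = 6.24 mm: the r=3 cylinder contributes a regular 24-gon of circumradius 3; the cylinder at (10.5, 1) is absent (z outside [10, 25.5]); the cube at (-2.5, 14.5) does not reach this height (z outside [7, 31]); the cube at (12.5, 2.5) is absent (z outside [7.5, 27]); Taking the union: only the r=3 cylinder is present, so the union is just that shape — 1 connected region. Overall, the cross-section is a single solid region. The nearest boundary edge runs (0.78, -2.90)→(1.50, -2.60); distance from the point to it = 0.36 mm. The point is inside the cross-section, 0.36 mm from the nearest boundary — within the 2.4 mm shell band (3 × 0.8).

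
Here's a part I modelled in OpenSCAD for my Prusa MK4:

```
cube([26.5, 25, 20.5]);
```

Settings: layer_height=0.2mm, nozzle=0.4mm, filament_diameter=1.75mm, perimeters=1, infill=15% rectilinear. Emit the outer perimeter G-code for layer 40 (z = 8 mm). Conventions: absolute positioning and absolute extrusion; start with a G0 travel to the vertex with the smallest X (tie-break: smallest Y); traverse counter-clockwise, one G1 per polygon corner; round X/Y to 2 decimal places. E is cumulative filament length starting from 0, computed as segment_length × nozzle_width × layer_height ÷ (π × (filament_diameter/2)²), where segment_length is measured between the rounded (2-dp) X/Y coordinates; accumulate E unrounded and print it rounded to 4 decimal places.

G0 X0.00 Y0.00 Z8.00
G1 X26.50 Y0.00 E0.8814
G1 X26.50 Y25.00 E1.7129
G1 X0.00 Y25.00 E2.5943
G1 X0.00 Y0.00 E3.4258

At z = 8 mm: the cube is present — its section is the full 26.5×25 rectangle. The outline is a single polygon with 4 vertices. Extrusion per mm of travel: 0.4 × 0.2 / (π × 0.875²) = 0.033260. Accumulating E over each segment gives final E = 3.4258.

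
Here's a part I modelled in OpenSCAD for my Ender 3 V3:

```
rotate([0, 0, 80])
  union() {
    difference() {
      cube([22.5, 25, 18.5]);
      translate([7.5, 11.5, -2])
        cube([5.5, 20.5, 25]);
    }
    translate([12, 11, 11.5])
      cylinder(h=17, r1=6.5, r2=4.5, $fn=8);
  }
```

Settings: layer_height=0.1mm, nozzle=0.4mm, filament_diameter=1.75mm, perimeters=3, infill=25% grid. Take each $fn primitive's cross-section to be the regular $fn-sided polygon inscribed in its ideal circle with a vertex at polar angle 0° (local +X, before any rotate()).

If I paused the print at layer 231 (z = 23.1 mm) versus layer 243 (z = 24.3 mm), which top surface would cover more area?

layer 231 (z = 23.1 mm)

Layer 231 (z = 23.1): the cube does not reach this height (z outside [0, 18.5]); the cube at (7.5, 11.5) is not intersected at this z (z outside [-2, 23]); Subtracting the remaining from the first: the first operand is absent here, so nothing remains; the cone at (12, 11) contributes a regular 8-gon of circumradius 5.135 (interpolated between r1=6.5 and r2=4.5 at t=0.682) (area = (8/2)·5.135²·sin(360°/8) = 74.59 mm²); Taking the union: only the cone at (12, 11) is present, so the union is just that shape — area = 74.59 mm²; (rotated 80° about Z; rotation is an isometry so areas/perimeters/island counts are preserved). So its area = 74.59 mm². Layer 243 (z = 24.3): the cube is not intersected at this z (z outside [0, 18.5]); the cube at (7.5, 11.5) is absent (z outside [-2, 23]); After the difference (first − rest): the first operand is absent here, so nothing remains; the cone at (12, 11): at t=0.753 of its height the radius interpolates to r₁+(r₂−r₁)t = 4.994, giving a regular 8-gon of that circumradius (area = (8/2)·4.994²·sin(360°/8) = 70.54 mm²); Merging all regions: only the cone at (12, 11) is present, so the union is just that shape — area = 70.54 mm²; (whole slice rotated 80° about Z — lengths, areas and connectivity unchanged). So its area = 70.54 mm². Layer 231 is larger (74.59 vs 70.54 mm²).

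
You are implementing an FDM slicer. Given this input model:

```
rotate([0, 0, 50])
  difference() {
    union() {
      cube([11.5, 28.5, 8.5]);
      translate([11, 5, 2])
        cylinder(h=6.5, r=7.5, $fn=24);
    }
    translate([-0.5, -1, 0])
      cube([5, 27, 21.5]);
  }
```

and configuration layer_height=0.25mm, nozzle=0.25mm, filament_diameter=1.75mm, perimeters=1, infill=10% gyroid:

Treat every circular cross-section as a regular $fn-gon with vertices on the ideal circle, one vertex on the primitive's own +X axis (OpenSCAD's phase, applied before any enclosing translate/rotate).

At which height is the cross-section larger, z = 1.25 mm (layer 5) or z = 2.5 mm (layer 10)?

layer 10 (z = 2.5 mm)

Layer 5 (z = 1.25): the cube is present — its section is the full 11.5×28.5 rectangle (area 327.75 mm²); the cylinder at (11, 5) does not reach this height (z outside [2, 8.5]); Combining (union): only the 11.5×28.5 cube is present, so the union is just that shape — area = 327.75 mm²; the cube at (-0.5, -1) is present — its section is the full 5×27 rectangle (area 135.00 mm²); Subtracting the remaining from the first: starting from the result so far (327.75 mm²), the 5×27 cube at (-0.5, -1) partially overlaps it — only the 117.00 mm² overlap (of its 135.00 mm²) is removed, clipping the outline — area = 210.75 mm²; (whole slice rotated 50° about Z — lengths, areas and connectivity unchanged). So its area = 210.75 mm². Layer 10 (z = 2.5): the cube is present — its section is the full 11.5×28.5 rectangle (area 327.75 mm²); the r=7.5 cylinder at (11, 5) contributes a regular 24-gon of circumradius 7.5 (area = (24/2)·7.500²·sin(360°/24) = 174.70 mm²); Combining (union): the regions partially overlap — summed areas 502.45 mm² minus the doubly-counted overlap 84.17 mm² gives 418.29 mm² — area = 418.29 mm²; the cube at (-0.5, -1) is present — its section is the full 5×27 rectangle (area 135.00 mm²); Subtracting the remaining from the first: starting from that combined region (418.29 mm²), the 5×27 cube at (-0.5, -1) partially overlaps it — only the 117.00 mm² overlap (of its 135.00 mm²) is removed, clipping the outline — area = 301.29 mm²; (rotated 50° about Z; rotation is an isometry so areas/perimeters/island counts are preserved). So its area = 301.29 mm². Layer 10 is larger (301.29 vs 210.75 mm²).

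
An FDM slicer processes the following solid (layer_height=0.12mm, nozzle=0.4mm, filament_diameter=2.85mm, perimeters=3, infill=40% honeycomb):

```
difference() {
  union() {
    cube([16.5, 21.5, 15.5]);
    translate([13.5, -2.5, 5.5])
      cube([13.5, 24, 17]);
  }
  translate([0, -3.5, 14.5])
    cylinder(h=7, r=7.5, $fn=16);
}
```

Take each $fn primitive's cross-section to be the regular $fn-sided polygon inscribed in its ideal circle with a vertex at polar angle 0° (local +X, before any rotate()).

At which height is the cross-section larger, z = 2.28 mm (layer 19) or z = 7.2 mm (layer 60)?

Layer 19 (z = 2.28): the 16.5×21.5 cube contributes its full rectangle (area 354.75 mm²); the cube at (13.5, -2.5) is not intersected at this z (z outside [5.5, 22.5]); Combining (union): only the 16.5×21.5 cube is present, so the union is just that shape — area = 354.75 mm²; the cylinder at (0, -3.5) is not intersected at this z (z outside [14.5, 21.5]); Subtracting the remaining from the first: none of the subtracted shapes is present at this height, so the result so far is unchanged — area = 354.75 mm². So its area = 354.75 mm². Layer 60 (z = 7.2): the cube is present — its section is the full 16.5×21.5 rectangle (area 354.75 mm²); the 13.5×24 cube at (13.5, -2.5) contributes its full rectangle (area 324.00 mm²); Combining (union): the regions partially overlap — summed areas 678.75 mm² minus the doubly-counted overlap 64.50 mm² gives 614.25 mm² — area = 614.25 mm²; the cylinder at (0, -3.5) is not intersected at this z (z outside [14.5, 21.5]); Taking the first minus the rest: none of the subtracted shapes is present at this height, so that combined region is unchanged — area = 614.25 mm². So its area = 614.25 mm². Layer 60 is larger (614.25 vs 354.75 mm²).

layer 60 (z = 7.2 mm)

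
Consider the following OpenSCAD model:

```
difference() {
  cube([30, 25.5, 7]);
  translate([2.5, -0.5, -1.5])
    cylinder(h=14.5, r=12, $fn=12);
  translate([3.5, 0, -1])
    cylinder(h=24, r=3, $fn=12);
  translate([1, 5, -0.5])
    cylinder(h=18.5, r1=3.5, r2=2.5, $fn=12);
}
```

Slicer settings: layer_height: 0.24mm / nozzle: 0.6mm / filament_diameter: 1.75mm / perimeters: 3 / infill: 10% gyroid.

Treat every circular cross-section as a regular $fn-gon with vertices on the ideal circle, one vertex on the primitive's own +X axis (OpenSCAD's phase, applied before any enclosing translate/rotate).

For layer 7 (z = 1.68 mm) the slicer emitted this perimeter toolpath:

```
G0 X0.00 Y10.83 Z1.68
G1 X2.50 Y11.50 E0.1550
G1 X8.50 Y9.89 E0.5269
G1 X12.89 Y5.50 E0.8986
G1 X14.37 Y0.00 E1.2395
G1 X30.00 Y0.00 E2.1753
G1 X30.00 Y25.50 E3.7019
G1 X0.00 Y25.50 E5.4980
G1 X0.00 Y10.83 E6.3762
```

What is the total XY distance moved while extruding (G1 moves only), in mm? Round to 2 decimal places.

106.50 mm

Sum the Euclidean lengths of each G1 segment: total = 106.50 mm.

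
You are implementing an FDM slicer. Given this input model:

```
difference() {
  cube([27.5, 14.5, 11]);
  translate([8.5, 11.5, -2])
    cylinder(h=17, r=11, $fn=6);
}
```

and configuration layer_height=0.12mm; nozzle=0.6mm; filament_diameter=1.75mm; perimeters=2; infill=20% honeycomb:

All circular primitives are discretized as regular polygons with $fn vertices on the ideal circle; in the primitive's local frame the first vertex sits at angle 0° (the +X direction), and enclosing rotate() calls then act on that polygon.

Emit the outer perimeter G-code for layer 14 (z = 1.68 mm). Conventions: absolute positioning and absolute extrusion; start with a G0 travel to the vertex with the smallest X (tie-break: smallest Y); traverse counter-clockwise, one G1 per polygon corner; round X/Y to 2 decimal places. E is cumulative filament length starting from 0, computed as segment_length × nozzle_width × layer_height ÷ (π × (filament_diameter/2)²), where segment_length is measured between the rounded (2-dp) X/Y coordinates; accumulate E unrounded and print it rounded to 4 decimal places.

At z = 1.68 mm: the cube is present — its section is the full 27.5×14.5 rectangle; the cylinder at (8.5, 11.5): section is a regular 6-gon, circumradius r=11; After the difference (first − rest): starting from the 27.5×14.5 cube, the r=11 cylinder at (8.5, 11.5) partially overlaps it — only the 207.67 mm² overlap (of its 314.37 mm²) is removed, clipping the outline — 1 connected region. The outline is a single polygon with 8 vertices. Extrusion per mm of travel: 0.6 × 0.12 / (π × 0.875²) = 0.029934. Accumulating E over each segment gives final E = 2.7051.

G0 X0.00 Y0.00 Z1.68
G1 X27.50 Y0.00 E0.8232
G1 X27.50 Y14.50 E1.2572
G1 X17.77 Y14.50 E1.5485
G1 X19.50 Y11.50 E1.6522
G1 X14.00 Y1.97 E1.9815
G1 X3.00 Y1.97 E2.3108
G1 X0.00 Y7.17 E2.4905
G1 X0.00 Y0.00 E2.7051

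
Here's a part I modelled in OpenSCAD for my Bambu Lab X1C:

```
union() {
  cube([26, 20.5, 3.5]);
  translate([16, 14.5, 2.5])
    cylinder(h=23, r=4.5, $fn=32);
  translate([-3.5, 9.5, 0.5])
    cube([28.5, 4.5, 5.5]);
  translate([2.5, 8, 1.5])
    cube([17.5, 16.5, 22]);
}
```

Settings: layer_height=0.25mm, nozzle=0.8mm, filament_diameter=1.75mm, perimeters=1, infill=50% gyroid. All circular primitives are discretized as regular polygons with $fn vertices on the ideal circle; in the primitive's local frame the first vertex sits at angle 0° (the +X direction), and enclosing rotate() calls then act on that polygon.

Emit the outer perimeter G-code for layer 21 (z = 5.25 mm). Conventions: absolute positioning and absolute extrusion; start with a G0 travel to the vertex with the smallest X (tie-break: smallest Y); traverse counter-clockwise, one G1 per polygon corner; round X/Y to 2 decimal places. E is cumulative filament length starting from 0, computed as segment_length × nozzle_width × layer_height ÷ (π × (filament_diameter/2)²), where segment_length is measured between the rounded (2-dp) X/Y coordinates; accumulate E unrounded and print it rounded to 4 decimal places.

At z = 5.25 mm: the cube is not intersected at this z (z outside [0, 3.5]); the r=4.5 cylinder at (16, 14.5) gives a regular 32-gon of circumradius 4.5 (constant along its height); the cube at (-3.5, 9.5) is present — its section is the full 28.5×4.5 rectangle; the cube at (2.5, 8) is present — its section is the full 17.5×16.5 rectangle; Merging all regions: the regions partially overlap (shared area 141.06 mm²), so overlapping operands fuse into one piece — 1 connected region. The outline is a single polygon with 16 vertices. Extrusion per mm of travel: 0.8 × 0.25 / (π × 0.875²) = 0.083150. Accumulating E over each segment gives final E = 7.4531.

G0 X-3.50 Y9.50 Z5.25
G1 X2.50 Y9.50 E0.4989
G1 X2.50 Y8.00 E0.6236
G1 X20.00 Y8.00 E2.0788
G1 X20.00 Y9.50 E2.2035
G1 X25.00 Y9.50 E2.6192
G1 X25.00 Y14.00 E2.9934
G1 X20.45 Y14.00 E3.3717
G1 X20.50 Y14.50 E3.4135
G1 X20.41 Y15.38 E3.4871
G1 X20.16 Y16.22 E3.5600
G1 X20.00 Y16.52 E3.5882
G1 X20.00 Y24.50 E4.2518
G1 X2.50 Y24.50 E5.7069
G1 X2.50 Y14.00 E6.5800
G1 X-3.50 Y14.00 E7.0789
G1 X-3.50 Y9.50 E7.4531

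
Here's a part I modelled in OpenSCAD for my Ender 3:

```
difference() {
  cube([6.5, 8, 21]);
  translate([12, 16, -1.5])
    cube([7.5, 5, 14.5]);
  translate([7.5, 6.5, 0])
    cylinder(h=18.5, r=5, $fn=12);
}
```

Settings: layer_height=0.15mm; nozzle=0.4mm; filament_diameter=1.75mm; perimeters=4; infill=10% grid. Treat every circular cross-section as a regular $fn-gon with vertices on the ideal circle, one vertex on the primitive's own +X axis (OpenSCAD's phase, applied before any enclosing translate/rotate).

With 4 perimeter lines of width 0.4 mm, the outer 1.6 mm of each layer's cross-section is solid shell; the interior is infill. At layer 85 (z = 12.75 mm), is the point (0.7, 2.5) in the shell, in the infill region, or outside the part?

shell

At z = 12.75 mm: the cube (footprint 6.5×8) is included at this height; the cube at (12, 16) is present — its section is the full 7.5×5 rectangle; the r=5 cylinder at (7.5, 6.5) contributes a regular 12-gon of circumradius 5; After the difference (first − rest): starting from the 6.5×8 cube, the 7.5×5 cube at (12, 16) misses the remaining region (no effect); the r=5 cylinder at (7.5, 6.5) partially overlaps it — only the 19.58 mm² overlap (of its 75.00 mm²) is removed, clipping the outline — 1 connected region. Overall, the cross-section is a single solid region. The nearest boundary edge runs (0.00, 0.00)→(0.00, 8.00); distance from the point to it = 0.70 mm. The point is inside the cross-section, 0.70 mm from the nearest boundary — within the 1.6 mm shell band (4 × 0.4).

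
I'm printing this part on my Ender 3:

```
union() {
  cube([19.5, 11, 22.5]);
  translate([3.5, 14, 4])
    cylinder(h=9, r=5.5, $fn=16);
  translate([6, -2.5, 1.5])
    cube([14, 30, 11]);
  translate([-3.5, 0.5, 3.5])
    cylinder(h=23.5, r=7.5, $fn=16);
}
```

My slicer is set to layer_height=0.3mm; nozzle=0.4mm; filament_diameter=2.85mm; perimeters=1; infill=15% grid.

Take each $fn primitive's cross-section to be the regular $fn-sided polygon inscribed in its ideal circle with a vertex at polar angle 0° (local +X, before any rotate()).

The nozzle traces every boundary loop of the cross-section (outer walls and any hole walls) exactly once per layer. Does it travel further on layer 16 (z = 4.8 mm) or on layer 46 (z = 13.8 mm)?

layer 16 (z = 4.8 mm)

Layer 16 (z = 4.8): the cube is present — its section is the full 19.5×11 rectangle (perimeter 61.00 mm); the r=5.5 cylinder at (3.5, 14) contributes a regular 16-gon of circumradius 5.5 (perimeter = 2·16·5.500·sin(180°/16) = 34.34 mm); the cube at (6, -2.5) (footprint 14×30) is included at this height (perimeter 88.00 mm); the r=7.5 cylinder at (-3.5, 0.5) gives a regular 16-gon of circumradius 7.5 (constant along its height) (perimeter = 2·16·7.500·sin(180°/16) = 46.82 mm); Taking the union: the regions partially overlap (shared area 201.38 mm²), so the edge portions inside another operand are dropped and the merged outline is re-measured after clipping — boundary = 128.38 mm. So its perimeter = 128.38 mm. Layer 46 (z = 13.8): the cube (footprint 19.5×11) is included at this height (perimeter 61.00 mm); the cylinder at (3.5, 14) is not intersected at this z (z outside [4, 13]); the cube at (6, -2.5) does not reach this height (z outside [1.5, 12.5]); the r=7.5 cylinder at (-3.5, 0.5) gives a regular 16-gon of circumradius 7.5 (constant along its height) (perimeter = 2·16·7.500·sin(180°/16) = 46.82 mm); Combining (union): the regions partially overlap (shared area 20.09 mm²), so the edge portions inside another operand are dropped and the merged outline is re-measured after clipping — boundary = 88.38 mm. So its perimeter = 88.38 mm. Layer 16 is larger (128.38 vs 88.38 mm).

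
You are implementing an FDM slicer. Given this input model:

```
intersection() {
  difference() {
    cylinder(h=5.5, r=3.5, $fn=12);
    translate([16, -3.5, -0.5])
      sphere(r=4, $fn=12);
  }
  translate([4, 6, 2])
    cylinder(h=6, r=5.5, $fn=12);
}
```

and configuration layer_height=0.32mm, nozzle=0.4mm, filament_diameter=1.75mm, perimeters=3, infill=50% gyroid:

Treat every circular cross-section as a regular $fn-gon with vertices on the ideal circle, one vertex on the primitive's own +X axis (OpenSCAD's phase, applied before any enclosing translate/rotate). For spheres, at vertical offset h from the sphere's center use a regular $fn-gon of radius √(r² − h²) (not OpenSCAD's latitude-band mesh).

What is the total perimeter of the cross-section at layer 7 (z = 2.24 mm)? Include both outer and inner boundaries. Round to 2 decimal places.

10.56 mm

At z = 2.24 mm: the cylinder: section is a regular 12-gon, circumradius r=3.5 (perimeter = 2·12·3.500·sin(180°/12) = 21.74 mm); the r=4 sphere at (16, -3.5) contributes a regular 12-gon of circumradius √(4²−2.74²) = 2.914 (perimeter = 2·12·2.914·sin(180°/12) = 18.10 mm); Taking the first minus the rest: starting from the r=3.5 cylinder, the r=4 sphere at (16, -3.5) misses the remaining region (no effect) — boundary = 21.74 mm; the cylinder at (4, 6): section is a regular 12-gon, circumradius r=5.5 (perimeter = 2·12·5.500·sin(180°/12) = 34.16 mm); After intersecting: the r=5.5 cylinder at (4, 6) partially overlaps the result so far; clipping to the common part keeps 5.22 mm² — boundary = 10.56 mm. Overall, the cross-section is a single solid region. Total boundary length (outer) = 10.56 mm.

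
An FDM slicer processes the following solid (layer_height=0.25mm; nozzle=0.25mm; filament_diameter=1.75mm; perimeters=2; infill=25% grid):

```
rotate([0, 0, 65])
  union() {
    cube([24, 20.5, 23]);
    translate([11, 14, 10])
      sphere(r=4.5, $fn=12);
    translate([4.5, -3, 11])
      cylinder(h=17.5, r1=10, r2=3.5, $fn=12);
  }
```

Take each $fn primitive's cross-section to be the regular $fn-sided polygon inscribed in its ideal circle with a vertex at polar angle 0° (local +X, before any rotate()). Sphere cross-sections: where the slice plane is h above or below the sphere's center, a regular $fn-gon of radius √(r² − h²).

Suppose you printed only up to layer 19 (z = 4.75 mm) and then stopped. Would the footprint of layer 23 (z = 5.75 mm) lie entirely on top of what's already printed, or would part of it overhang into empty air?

Compare the two slices. At z = 4.75: the cube (footprint 24×20.5) is included at this height (area 492.00 mm²); the sphere at (11, 14) does not reach this height (|z−center|=5.250 > r=4.5); the cone at (4.5, -3) is absent (z outside [11, 28.5]); Merging all regions: only the 24×20.5 cube is present, so the union is just that shape — area = 492.00 mm²; (whole slice rotated 65° about Z — lengths, areas and connectivity unchanged). At z = 5.75: the cube (footprint 24×20.5) is included at this height (area 492.00 mm²); the r=4.5 sphere at (11, 14) slices to a regular 12-gon of circumradius 1.479 (√(r²−h²) with h=4.25 from center) (area = (12/2)·1.479²·sin(360°/12) = 6.56 mm²); the cone at (4.5, -3) does not reach this height (z outside [11, 28.5]); Combining (union): the r=4.5 sphere at (11, 14) lies entirely inside the 24×20.5 cube, so the union is just the 24×20.5 cube — area = 492.00 mm²; (rotated 65° about Z; rotation is an isometry so areas/perimeters/island counts are preserved). Checking containment: the cross-section at z = 5.75 is a subset of the cross-section at z = 4.75.

entirely on top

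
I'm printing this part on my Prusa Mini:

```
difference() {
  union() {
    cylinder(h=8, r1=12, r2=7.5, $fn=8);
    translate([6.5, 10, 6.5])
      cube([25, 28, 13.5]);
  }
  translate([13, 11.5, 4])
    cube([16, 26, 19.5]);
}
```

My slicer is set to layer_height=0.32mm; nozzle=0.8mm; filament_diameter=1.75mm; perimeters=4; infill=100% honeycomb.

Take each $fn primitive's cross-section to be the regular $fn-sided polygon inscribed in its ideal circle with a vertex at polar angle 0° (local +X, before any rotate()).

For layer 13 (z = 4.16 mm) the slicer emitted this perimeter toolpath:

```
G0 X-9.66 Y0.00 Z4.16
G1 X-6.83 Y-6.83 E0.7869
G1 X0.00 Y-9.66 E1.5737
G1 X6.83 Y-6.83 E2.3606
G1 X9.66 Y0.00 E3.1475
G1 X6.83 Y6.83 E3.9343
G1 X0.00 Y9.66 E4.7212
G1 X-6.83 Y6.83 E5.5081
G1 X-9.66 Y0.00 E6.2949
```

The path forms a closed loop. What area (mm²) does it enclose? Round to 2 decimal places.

263.91 mm²

Apply the shoelace formula to the sequence of (X, Y) vertices; enclosed area = 263.91 mm².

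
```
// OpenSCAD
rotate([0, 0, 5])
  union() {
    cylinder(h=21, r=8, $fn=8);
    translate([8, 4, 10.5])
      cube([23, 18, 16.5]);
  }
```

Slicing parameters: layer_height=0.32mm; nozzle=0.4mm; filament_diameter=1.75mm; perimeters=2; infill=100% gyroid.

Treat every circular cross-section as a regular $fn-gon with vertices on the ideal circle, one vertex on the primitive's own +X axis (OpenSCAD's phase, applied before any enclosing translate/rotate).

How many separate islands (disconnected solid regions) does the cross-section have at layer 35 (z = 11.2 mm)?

At z = 11.2 mm: the r=8 cylinder contributes a regular 8-gon of circumradius 8; the 23×18 cube at (8, 4) contributes its full rectangle; Merging all regions: the 2 present regions are separate (no shared area or edge), so areas and boundary lengths simply add and each stays a separate island — 2 connected regions; (rotated 5° about Z; rotation is an isometry so areas/perimeters/island counts are preserved). Overall, the cross-section has 2 separate islands. Island count = 2.

2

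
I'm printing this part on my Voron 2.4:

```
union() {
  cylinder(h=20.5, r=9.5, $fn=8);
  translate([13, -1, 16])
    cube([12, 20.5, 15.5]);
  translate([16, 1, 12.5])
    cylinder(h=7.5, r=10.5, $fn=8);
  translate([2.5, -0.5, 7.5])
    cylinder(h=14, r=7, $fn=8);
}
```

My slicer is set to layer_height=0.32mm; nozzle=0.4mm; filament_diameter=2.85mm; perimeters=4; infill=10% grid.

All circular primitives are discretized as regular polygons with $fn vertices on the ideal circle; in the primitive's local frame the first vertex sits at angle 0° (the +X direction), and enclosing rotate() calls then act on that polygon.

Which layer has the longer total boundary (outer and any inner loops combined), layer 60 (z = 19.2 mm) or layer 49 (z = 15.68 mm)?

Layer 60 (z = 19.2): the r=9.5 cylinder gives a regular 8-gon of circumradius 9.5 (constant along its height) (perimeter = 2·8·9.500·sin(180°/8) = 58.17 mm); the 12×20.5 cube at (13, -1) contributes its full rectangle (perimeter 65.00 mm); the cylinder at (16, 1): section is a regular 8-gon, circumradius r=10.5 (perimeter = 2·8·10.500·sin(180°/8) = 64.29 mm); the r=7 cylinder at (2.5, -0.5) contributes a regular 8-gon of circumradius 7 (perimeter = 2·8·7.000·sin(180°/8) = 42.86 mm); Taking the union: the regions partially overlap (shared area 286.36 mm²), so the edge portions inside another operand are dropped and the merged outline is re-measured after clipping — boundary = 121.89 mm. So its perimeter = 121.89 mm. Layer 49 (z = 15.68): the r=9.5 cylinder contributes a regular 8-gon of circumradius 9.5 (perimeter = 2·8·9.500·sin(180°/8) = 58.17 mm); the cube at (13, -1) does not reach this height (z outside [16, 31.5]); the cylinder at (16, 1): section is a regular 8-gon, circumradius r=10.5 (perimeter = 2·8·10.500·sin(180°/8) = 64.29 mm); the r=7 cylinder at (2.5, -0.5) contributes a regular 8-gon of circumradius 7 (perimeter = 2·8·7.000·sin(180°/8) = 42.86 mm); Taking the union: the regions partially overlap (shared area 157.48 mm²), so the edge portions inside another operand are dropped and the merged outline is re-measured after clipping — boundary = 101.17 mm. So its perimeter = 101.17 mm. Layer 60 is larger (121.89 vs 101.17 mm).

layer 60 (z = 19.2 mm)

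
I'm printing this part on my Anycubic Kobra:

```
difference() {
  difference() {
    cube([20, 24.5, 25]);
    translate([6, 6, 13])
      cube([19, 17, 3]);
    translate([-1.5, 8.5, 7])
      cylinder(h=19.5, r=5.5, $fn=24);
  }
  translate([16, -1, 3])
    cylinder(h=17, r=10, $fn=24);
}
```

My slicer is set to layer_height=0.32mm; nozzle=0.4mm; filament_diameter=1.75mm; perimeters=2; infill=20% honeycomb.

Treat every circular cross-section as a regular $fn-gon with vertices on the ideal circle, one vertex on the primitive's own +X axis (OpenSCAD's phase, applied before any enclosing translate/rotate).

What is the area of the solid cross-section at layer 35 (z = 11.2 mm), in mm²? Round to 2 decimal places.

At z = 11.2 mm: the cube (footprint 20×24.5) is included at this height (area 490.00 mm²); the cube at (6, 6) is absent (z outside [13, 16]); the r=5.5 cylinder at (-1.5, 8.5) gives a regular 24-gon of circumradius 5.5 (constant along its height) (area = (24/2)·5.500²·sin(360°/24) = 93.95 mm²); Subtracting the remaining from the first: starting from the 20×24.5 cube (490.00 mm²), the r=5.5 cylinder at (-1.5, 8.5) partially overlaps it — only the 30.77 mm² overlap (of its 93.95 mm²) is removed, clipping the outline — area = 459.23 mm²; the r=10 cylinder at (16, -1) gives a regular 24-gon of circumradius 10 (constant along its height) (area = (24/2)·10.000²·sin(360°/24) = 310.58 mm²); Subtracting the remaining from the first: starting from that combined region (459.23 mm²), the r=10 cylinder at (16, -1) partially overlaps it — only the 102.38 mm² overlap (of its 310.58 mm²) is removed, clipping the outline — area = 356.85 mm². Overall, the cross-section is a single solid region. Net area = 356.85 mm².

356.85 mm²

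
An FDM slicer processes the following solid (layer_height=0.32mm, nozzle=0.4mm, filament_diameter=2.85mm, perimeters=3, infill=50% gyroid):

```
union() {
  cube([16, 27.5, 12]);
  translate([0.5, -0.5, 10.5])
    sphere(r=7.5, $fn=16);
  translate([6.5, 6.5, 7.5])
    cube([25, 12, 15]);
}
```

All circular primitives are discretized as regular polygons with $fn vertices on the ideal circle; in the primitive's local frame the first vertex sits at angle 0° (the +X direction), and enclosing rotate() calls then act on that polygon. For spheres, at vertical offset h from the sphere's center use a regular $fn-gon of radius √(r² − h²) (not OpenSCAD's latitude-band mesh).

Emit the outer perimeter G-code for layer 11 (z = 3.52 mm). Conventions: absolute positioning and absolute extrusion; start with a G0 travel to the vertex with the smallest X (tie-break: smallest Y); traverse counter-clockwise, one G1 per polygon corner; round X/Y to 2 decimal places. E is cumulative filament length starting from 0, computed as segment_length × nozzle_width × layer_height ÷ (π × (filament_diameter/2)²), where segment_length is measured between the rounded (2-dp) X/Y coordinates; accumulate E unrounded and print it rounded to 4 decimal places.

At z = 3.52 mm: the cube (footprint 16×27.5) is included at this height; the r=7.5 sphere at (0.5, -0.5) contributes a regular 16-gon of circumradius √(7.5²−6.98²) = 2.744; the cube at (6.5, 6.5) does not reach this height (z outside [7.5, 22.5]); Merging all regions: the regions partially overlap (shared area 5.51 mm²), so overlapping operands fuse into one piece — 1 connected region. The outline is a single polygon with 17 vertices. Extrusion per mm of travel: 0.4 × 0.32 / (π × 1.425²) = 0.020065. Accumulating E over each segment gives final E = 1.8976.

G0 X-2.24 Y-0.50 Z3.52
G1 X-2.04 Y-1.55 E0.0214
G1 X-1.44 Y-2.44 E0.0430
G1 X-0.55 Y-3.04 E0.0645
G1 X0.50 Y-3.24 E0.0860
G1 X1.55 Y-3.04 E0.1074
G1 X2.44 Y-2.44 E0.1289
G1 X3.04 Y-1.55 E0.1505
G1 X3.24 Y-0.50 E0.1719
G1 X3.14 Y0.00 E0.1822
G1 X16.00 Y0.00 E0.4402
G1 X16.00 Y27.50 E0.9920
G1 X0.00 Y27.50 E1.3130
G1 X0.00 Y2.14 E1.8218
G1 X-0.55 Y2.04 E1.8331
G1 X-1.44 Y1.44 E1.8546
G1 X-2.04 Y0.55 E1.8761
G1 X-2.24 Y-0.50 E1.8976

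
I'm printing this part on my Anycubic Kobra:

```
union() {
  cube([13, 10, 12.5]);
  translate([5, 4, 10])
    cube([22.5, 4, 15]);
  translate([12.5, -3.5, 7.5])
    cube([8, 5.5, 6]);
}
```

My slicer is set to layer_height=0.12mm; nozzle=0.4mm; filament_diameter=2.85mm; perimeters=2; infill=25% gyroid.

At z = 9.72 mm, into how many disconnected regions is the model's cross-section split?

1

At z = 9.72 mm: the cube is present — its section is the full 13×10 rectangle; the cube at (5, 4) does not reach this height (z outside [10, 25]); the 8×5.5 cube at (12.5, -3.5) contributes its full rectangle; Combining (union): the regions partially overlap (shared area 1.00 mm²), so overlapping operands fuse into one piece — 1 connected region. The result has 1 disconnected region.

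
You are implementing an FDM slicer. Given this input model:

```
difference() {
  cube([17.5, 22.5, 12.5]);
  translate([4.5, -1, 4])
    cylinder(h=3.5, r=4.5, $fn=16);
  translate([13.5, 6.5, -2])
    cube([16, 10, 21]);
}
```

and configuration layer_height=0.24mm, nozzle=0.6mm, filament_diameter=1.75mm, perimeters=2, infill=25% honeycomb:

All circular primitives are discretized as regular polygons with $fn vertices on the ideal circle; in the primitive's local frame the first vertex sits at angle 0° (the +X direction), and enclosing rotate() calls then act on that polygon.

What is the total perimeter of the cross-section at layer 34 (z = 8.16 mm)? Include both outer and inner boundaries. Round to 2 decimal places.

88.00 mm

At z = 8.16 mm: the cube is present — its section is the full 17.5×22.5 rectangle (perimeter 80.00 mm); the cylinder at (4.5, -1) is absent (z outside [4, 7.5]); the cube at (13.5, 6.5) (footprint 16×10) is included at this height (perimeter 52.00 mm); After the difference (first − rest): starting from the 17.5×22.5 cube, the 16×10 cube at (13.5, 6.5) partially overlaps it — only the 40.00 mm² overlap (of its 160.00 mm²) is removed, clipping the outline — boundary = 88.00 mm. Overall, the cross-section is a single solid region. Total boundary length (outer) = 88.00 mm.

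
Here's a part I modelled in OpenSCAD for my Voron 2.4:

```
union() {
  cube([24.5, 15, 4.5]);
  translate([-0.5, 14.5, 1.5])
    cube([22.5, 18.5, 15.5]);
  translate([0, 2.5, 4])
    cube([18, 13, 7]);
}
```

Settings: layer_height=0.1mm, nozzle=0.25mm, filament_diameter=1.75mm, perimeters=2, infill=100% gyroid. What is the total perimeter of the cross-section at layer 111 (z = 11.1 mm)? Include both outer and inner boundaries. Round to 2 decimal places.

At z = 11.1 mm: the cube is not intersected at this z (z outside [0, 4.5]); the cube at (-0.5, 14.5) is present — its section is the full 22.5×18.5 rectangle (perimeter 82.00 mm); the cube at (0, 2.5) is absent (z outside [4, 11]); Taking the union: only the 22.5×18.5 cube at (-0.5, 14.5) is present, so the union is just that shape — boundary = 82.00 mm. Overall, the cross-section is a single solid region. Total boundary length (outer) = 82.00 mm.

82.00 mm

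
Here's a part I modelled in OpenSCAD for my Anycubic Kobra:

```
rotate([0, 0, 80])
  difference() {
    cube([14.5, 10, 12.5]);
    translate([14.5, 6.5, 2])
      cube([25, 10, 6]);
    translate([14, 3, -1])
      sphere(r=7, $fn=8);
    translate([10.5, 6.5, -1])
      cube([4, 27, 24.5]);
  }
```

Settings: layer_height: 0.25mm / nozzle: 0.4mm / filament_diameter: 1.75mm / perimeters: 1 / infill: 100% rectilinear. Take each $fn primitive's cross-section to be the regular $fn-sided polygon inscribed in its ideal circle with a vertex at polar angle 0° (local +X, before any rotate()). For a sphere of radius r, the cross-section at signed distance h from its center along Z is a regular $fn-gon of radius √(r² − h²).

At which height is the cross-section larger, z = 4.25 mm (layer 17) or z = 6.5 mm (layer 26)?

layer 26 (z = 6.5 mm)

Layer 17 (z = 4.25): the cube is present — its section is the full 14.5×10 rectangle (area 145.00 mm²); the 25×10 cube at (14.5, 6.5) contributes its full rectangle (area 250.00 mm²); the sphere at (14, 3): section is a regular 8-gon, circumradius = √(r²−h²) = √(7²−5.25²) = 4.630 (area = (8/2)·4.630²·sin(360°/8) = 60.63 mm²); the 4×27 cube at (10.5, 6.5) contributes its full rectangle (area 108.00 mm²); After the difference (first − rest): starting from the 14.5×10 cube (145.00 mm²), the 25×10 cube at (14.5, 6.5) misses the remaining region (no effect); the r=7 sphere at (14, 3) partially overlaps it — only the 30.95 mm² overlap (of its 60.63 mm²) is removed, clipping the outline; the 4×27 cube at (10.5, 6.5) partially overlaps it — only the 11.95 mm² overlap (of its 108.00 mm²) is removed, clipping the outline — area = 102.11 mm²; (rotated 80° about Z; rotation is an isometry so areas/perimeters/island counts are preserved). So its area = 102.11 mm². Layer 26 (z = 6.5): the cube is present — its section is the full 14.5×10 rectangle (area 145.00 mm²); the 25×10 cube at (14.5, 6.5) contributes its full rectangle (area 250.00 mm²); the sphere at (14, 3) is absent (|z−center|=7.500 > r=7); the 4×27 cube at (10.5, 6.5) contributes its full rectangle (area 108.00 mm²); Taking the first minus the rest: starting from the 14.5×10 cube (145.00 mm²), the 25×10 cube at (14.5, 6.5) misses the remaining region (no effect); the 4×27 cube at (10.5, 6.5) partially overlaps it — only the 14.00 mm² overlap (of its 108.00 mm²) is removed, clipping the outline — area = 131.00 mm²; (whole slice rotated 80° about Z — lengths, areas and connectivity unchanged). So its area = 131.00 mm². Layer 26 is larger (131.00 vs 102.11 mm²).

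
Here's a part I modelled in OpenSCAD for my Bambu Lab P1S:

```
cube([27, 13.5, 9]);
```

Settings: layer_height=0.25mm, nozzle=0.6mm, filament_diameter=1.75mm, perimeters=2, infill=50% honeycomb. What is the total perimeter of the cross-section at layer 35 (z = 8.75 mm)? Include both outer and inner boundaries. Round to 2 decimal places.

81.00 mm

At z = 8.75 mm: the cube (footprint 27×13.5) is included at this height (perimeter 81.00 mm). Overall, the cross-section is a single solid region. Total boundary length (outer) = 81.00 mm.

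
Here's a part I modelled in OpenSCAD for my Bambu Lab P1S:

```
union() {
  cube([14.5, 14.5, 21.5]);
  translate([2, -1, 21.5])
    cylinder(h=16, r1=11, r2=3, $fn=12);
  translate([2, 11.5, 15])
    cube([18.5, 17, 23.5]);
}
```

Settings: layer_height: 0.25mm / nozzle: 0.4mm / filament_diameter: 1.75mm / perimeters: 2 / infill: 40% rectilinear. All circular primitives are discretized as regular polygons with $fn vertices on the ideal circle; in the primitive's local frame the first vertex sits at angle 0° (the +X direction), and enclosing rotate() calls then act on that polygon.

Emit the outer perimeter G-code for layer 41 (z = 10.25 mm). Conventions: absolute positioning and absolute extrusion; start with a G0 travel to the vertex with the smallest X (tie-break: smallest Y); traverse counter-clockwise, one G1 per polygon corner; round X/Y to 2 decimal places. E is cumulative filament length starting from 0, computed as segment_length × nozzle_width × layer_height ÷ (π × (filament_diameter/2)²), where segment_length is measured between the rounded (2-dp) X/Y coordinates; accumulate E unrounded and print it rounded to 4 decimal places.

At z = 10.25 mm: the cube is present — its section is the full 14.5×14.5 rectangle; the cone at (2, -1) is not intersected at this z (z outside [21.5, 37.5]); the cube at (2, 11.5) is absent (z outside [15, 38.5]); Taking the union: only the 14.5×14.5 cube is present, so the union is just that shape — 1 connected region. The outline is a single polygon with 4 vertices. Extrusion per mm of travel: 0.4 × 0.25 / (π × 0.875²) = 0.041575. Accumulating E over each segment gives final E = 2.4114.

G0 X0.00 Y0.00 Z10.25
G1 X14.50 Y0.00 E0.6028
G1 X14.50 Y14.50 E1.2057
G1 X0.00 Y14.50 E1.8085
G1 X0.00 Y0.00 E2.4114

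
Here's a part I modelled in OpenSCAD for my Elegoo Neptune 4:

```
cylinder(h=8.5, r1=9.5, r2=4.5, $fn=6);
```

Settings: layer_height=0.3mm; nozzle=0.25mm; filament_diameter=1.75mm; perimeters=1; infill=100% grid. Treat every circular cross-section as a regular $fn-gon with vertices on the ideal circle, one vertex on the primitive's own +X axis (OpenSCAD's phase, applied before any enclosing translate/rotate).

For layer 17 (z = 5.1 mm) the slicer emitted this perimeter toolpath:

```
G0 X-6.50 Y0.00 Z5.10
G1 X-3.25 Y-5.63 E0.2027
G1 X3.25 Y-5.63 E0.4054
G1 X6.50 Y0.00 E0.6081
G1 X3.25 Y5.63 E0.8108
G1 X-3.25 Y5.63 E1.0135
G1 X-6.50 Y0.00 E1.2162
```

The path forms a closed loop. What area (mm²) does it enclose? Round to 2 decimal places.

Apply the shoelace formula to the sequence of (X, Y) vertices; enclosed area = 109.78 mm².

109.78 mm²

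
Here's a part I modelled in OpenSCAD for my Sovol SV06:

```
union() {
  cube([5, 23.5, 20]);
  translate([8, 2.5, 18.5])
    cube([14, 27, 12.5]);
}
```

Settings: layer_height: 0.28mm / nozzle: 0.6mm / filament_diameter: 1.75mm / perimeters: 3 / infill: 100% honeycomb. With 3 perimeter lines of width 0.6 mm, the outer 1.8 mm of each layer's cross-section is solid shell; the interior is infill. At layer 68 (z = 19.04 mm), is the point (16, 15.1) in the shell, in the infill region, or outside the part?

At z = 19.04 mm: the 5×23.5 cube contributes its full rectangle; the cube at (8, 2.5) (footprint 14×27) is included at this height; Merging all regions: the 2 present regions are separate (no shared area or edge), so areas and boundary lengths simply add and each stays a separate island — 2 connected regions. Overall, the cross-section has 2 separate islands. The nearest boundary edge runs (22.00, 29.50)→(22.00, 2.50); distance from the point to it = 6.00 mm. (Shell/infill is judged within the island containing the point — the largest one.) The point is inside the cross-section and 6.00 mm from the nearest boundary — more than the 1.8 mm shell width (3 × 0.6), so it's in the infill interior.

infill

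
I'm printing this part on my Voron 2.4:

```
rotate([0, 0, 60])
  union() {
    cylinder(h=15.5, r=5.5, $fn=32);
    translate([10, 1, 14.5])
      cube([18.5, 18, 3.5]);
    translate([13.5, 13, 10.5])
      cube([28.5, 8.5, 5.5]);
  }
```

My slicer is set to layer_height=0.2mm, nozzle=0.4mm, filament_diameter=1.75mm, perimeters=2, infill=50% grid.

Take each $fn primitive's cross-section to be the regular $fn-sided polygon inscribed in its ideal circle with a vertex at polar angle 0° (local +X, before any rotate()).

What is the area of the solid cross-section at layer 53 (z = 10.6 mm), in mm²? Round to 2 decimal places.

336.67 mm²

At z = 10.6 mm: the r=5.5 cylinder gives a regular 32-gon of circumradius 5.5 (constant along its height) (area = (32/2)·5.500²·sin(360°/32) = 94.42 mm²); the cube at (10, 1) is absent (z outside [14.5, 18]); the cube at (13.5, 13) (footprint 28.5×8.5) is included at this height (area 242.25 mm²); Combining (union): the 2 present regions are separate (no shared area or edge), so areas and boundary lengths simply add and each stays a separate island — area = 336.67 mm²; (whole slice rotated 60° about Z — lengths, areas and connectivity unchanged). Overall, the cross-section has 2 separate islands. Net area = 336.67 mm².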